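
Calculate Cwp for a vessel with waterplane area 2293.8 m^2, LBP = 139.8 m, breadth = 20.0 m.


Formula: Cwp = Aw / (L * B)
Step 1 — L * B = 139.8 * 20.0 = 2796.0 m^2
Step 2 — Cwp = 2293.8 / 2796.0 ≈ 0.82039 (5 s.f.)

0.82039


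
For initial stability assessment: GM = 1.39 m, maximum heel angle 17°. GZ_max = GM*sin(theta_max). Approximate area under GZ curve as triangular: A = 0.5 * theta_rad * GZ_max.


Formula: GZ_max = GM * sin(theta); Area = 0.5 * theta_rad * GZ_max
Step 1 — GZ_max = 1.39 * sin(17°) = 1.39 * 0.292372 = 0.406397 m
Step 2 — theta_rad = 17 * pi/180 = 0.296706 rad
Step 3 — Area = 0.5 * 0.296706 * 0.406397 ≈ 0.060290 m·rad (5 s.f.)

0.060290 m·rad


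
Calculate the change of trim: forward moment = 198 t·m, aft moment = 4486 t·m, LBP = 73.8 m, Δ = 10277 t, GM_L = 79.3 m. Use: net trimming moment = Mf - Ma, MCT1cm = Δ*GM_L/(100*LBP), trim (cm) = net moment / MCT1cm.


Formula: net trimming moment = Mf - Ma; MCT1cm = Δ*GM_L/(100*LBP); trim = net moment / MCT1cm
Step 1 — net trimming moment = 198 - 4486 = -4288 t·m
Step 2 — MCT1cm = 10277 * 79.3 / (100 * 73.8) = 110.429 t·m/cm
Step 3 — trim = -4288 / 110.429 ≈ -38.830 cm (5 s.f.)

-38.830 cm


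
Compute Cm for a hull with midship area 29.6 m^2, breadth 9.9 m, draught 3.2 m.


Formula: Cm = Am / (B * T)
Step 1 — B * T = 9.9 * 3.2 = 31.68 m^2
Step 2 — Cm = 29.6 / 31.68 ≈ 0.93434 (5 s.f.)

0.93434


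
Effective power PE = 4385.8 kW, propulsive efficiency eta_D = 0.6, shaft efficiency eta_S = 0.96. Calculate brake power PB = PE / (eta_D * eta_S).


Formula: PB = PE / (eta_D * eta_S)
Step 1 — combined efficiency = eta_D * eta_S = 0.6 * 0.96 = 0.576
Step 2 — PB = 4385.8 / 0.576 ≈ 7614.2 kW (5 s.f.)

7614.2 kW


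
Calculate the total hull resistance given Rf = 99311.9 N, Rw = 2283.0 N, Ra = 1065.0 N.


Formula: Rt = Rf + Rw + Ra
Substituting: Rt = 99311.9 + 2283.0 + 1065.0
Result: Rt = 102659.9 N

102659.9 N


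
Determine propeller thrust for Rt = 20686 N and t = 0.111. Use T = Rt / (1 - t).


Formula: T = Rt / (1 - t)
Step 1 — (1 - t) = 1 - 0.111 = 0.889
Step 2 — T = 20686 / 0.889 ≈ 23269 N (5 s.f.)

23269 N


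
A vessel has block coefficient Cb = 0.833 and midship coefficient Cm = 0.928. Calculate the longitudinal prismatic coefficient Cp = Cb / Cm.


Formula: Cp = Cb / Cm
Substituting: Cp = 0.833 / 0.928
Result: Cp ≈ 0.89763 (5 s.f.)

0.89763


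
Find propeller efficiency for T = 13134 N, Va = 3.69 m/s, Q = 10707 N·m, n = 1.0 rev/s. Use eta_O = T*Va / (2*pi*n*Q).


Formula: eta = T * Va / (2 * pi * n * Q)
Step 1 — numerator = T * Va = 13134 * 3.69 = 48464.46
Step 2 — 2 * pi * n = 2 * pi * 1.0 = 6.283185
Step 3 — denominator = 6.283185 * 10707 = 67274.06
Step 4 — eta = 48464.46 / 67274.06 ≈ 0.72040 (5 s.f.)

0.72040


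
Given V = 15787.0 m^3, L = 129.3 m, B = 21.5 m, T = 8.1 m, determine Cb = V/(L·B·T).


Formula: Cb = V / (L * B * T)
Step 1 — L * B * T = 129.3 * 21.5 * 8.1 = 22517.595 m^3
Step 2 — Cb = 15787.0 / 22517.595 ≈ 0.70110 (5 s.f.)

0.70110


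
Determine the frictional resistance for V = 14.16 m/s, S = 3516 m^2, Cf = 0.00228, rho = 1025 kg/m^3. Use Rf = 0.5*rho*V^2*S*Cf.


Formula: Rf = 0.5 * rho * V^2 * S * Cf
Step 1 — V^2 = 14.16^2 = 200.5056
Step 2 — 0.5 * rho * V^2 = 0.5 * 1025 * 200.5056 = 102759.12
Step 3 — Rf = 102759.12 * 3516 * 0.00228 ≈ 823770 N (5 s.f.)

823770 N


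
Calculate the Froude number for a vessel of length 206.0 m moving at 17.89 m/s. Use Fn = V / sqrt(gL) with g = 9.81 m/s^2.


Formula: Fn = V / sqrt(g * L)
Step 1 — g * L = 9.81 * 206.0 = 2020.86
Step 2 — sqrt(g * L) = sqrt(2020.86) = 44.953976
Step 3 — Fn = 17.89 / 44.953976 ≈ 0.39796 (5 s.f.)

0.39796


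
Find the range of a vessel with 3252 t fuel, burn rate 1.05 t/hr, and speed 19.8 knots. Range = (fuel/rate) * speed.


Formula: endurance = fuel / rate; range = endurance * speed
Step 1 — endurance = 3252 / 1.05 = 3097.1429 hours
Step 2 — range = 3097.1429 * 19.8 ≈ 61323 nautical miles (5 s.f.)

61323 NM


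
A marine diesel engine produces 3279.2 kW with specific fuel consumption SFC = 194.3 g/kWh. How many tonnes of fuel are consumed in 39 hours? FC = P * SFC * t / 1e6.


Formula: FC (tonnes) = P * SFC * t / 1,000,000
Step 1 — P * SFC * t = 3279.2 * 194.3 * 39 = 24848793.84 g
Step 2 — FC (tonnes) = 24848793.84 / 1,000,000 ≈ 24.849 tonnes (5 s.f.)

24.849 tonnes


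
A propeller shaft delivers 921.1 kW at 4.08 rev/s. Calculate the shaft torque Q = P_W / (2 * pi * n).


Formula: Q = P_W / (2 * pi * n)
Step 1 — P_W = 921.1 kW * 1000 = 921100.0 W
Step 2 — 2 * pi * n = 2 * pi * 4.08 = 25.635396
Step 3 — Q = 921100.0 / 25.635396 ≈ 35931 N·m (5 s.f.)

35931 N·m


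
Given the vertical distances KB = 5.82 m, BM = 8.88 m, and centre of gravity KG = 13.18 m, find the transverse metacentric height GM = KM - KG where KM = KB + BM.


Formula: GM = KB + BM - KG
Step 1 — KM = KB + BM = 5.82 + 8.88 = 14.7 m
Step 2 — GM = KM - KG = 14.7 - 13.18 = 1.52 m

1.52 m


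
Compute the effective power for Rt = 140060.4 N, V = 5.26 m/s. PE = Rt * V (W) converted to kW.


Formula: PE = Rt * V / 1000 (kW)
Step 1 — PE (W) = 140060.4 * 5.26 = 736717.704 W
Step 2 — PE (kW) = 736717.704 / 1000 ≈ 736.72 kW (5 s.f.)

736.72 kW


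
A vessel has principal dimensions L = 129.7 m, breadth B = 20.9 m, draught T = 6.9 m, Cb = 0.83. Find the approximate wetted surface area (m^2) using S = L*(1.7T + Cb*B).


Formula: S = 1.7*L*T + V/T with V = Cb*L*B*T, i.e. S = L * (1.7*T + Cb*B)
Step 1 — 1.7*T = 1.7 * 6.9 = 11.73 m
Step 2 — Cb*B = 0.83 * 20.9 = 17.347 m
Step 3 — 1.7*T + Cb*B = 11.73 + 17.347 = 29.077 m
Step 4 — S = 129.7 * 29.077 ≈ 3771.3 m^2 (5 s.f.)

3771.3 m^2


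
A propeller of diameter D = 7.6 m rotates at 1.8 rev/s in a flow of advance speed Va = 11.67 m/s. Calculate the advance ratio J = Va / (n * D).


Formula: J = Va / (n * D)
Step 1 — n * D = 1.8 * 7.6 = 13.68
Step 2 — J = 11.67 / 13.68 ≈ 0.85307 (5 s.f.)

0.85307


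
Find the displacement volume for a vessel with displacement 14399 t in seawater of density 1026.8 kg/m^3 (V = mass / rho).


Formula: V = mass / rho
Step 1 — convert tonnes to kg: 14399 t * 1000 = 14399000 kg
Step 2 — V = 14399000 / 1026.8 ≈ 14023 m^3 (5 s.f.)

14023 m^3


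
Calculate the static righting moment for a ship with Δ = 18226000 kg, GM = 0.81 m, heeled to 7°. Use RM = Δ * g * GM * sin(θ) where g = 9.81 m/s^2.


Formula: GZ = GM * sin(theta); RM = disp * g * GZ
Step 1 — GZ = 0.81 * sin(7°) = 0.81 * 0.121869 = 0.098714 m
Step 2 — RM = 18226000 * 9.81 * 0.098714 ≈ 17650000 N·m (5 s.f.)

17650000 N·m


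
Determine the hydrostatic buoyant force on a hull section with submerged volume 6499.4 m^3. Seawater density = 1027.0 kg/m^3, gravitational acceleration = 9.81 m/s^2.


Formula: Fb = rho * g * V
Substituting: Fb = 1027.0 * 9.81 * 6499.4
Intermediate: 1027.0 * 9.81 = 10074.87
Result: Fb = 10074.87 * 6499.4 ≈ 65481000 N (5 s.f.)

65481000 N


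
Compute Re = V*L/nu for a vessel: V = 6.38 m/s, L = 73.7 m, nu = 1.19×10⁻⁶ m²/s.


Formula: Re = V * L / nu
Step 1 — V * L = 6.38 * 73.7 = 470.206 m^2/s
Step 2 — Re = 470.206 / 1.19e-6 = 3.95e+08

3.95e+08


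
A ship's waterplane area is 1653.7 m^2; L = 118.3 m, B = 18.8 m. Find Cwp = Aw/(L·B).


Formula: Cwp = Aw / (L * B)
Step 1 — L * B = 118.3 * 18.8 = 2224.04 m^2
Step 2 — Cwp = 1653.7 / 2224.04 ≈ 0.74356 (5 s.f.)

0.74356


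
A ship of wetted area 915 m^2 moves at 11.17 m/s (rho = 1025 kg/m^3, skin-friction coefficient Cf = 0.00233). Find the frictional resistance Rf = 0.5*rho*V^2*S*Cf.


Formula: Rf = 0.5 * rho * V^2 * S * Cf
Step 1 — V^2 = 11.17^2 = 124.7689
Step 2 — 0.5 * rho * V^2 = 0.5 * 1025 * 124.7689 = 63944.06125
Step 3 — Rf = 63944.06125 * 915 * 0.00233 ≈ 136330 N (5 s.f.)

136330 N


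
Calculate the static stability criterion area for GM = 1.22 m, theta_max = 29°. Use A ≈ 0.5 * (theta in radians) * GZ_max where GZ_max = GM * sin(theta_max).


Formula: GZ_max = GM * sin(theta); Area = 0.5 * theta_rad * GZ_max
Step 1 — GZ_max = 1.22 * sin(29°) = 1.22 * 0.48481 = 0.591468 m
Step 2 — theta_rad = 29 * pi/180 = 0.506145 rad
Step 3 — Area = 0.5 * 0.506145 * 0.591468 ≈ 0.14968 m·rad (5 s.f.)

0.14968 m·rad


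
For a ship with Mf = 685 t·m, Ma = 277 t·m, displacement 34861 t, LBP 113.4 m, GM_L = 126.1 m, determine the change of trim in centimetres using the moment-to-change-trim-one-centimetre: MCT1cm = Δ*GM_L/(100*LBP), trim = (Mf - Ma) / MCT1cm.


Formula: net trimming moment = Mf - Ma; MCT1cm = Δ*GM_L/(100*LBP); trim = net moment / MCT1cm
Step 1 — net trimming moment = 685 - 277 = 408 t·m
Step 2 — MCT1cm = 34861 * 126.1 / (100 * 113.4) = 387.6519 t·m/cm
Step 3 — trim = 408 / 387.6519 ≈ 1.0525 cm (5 s.f.)

1.0525 cm


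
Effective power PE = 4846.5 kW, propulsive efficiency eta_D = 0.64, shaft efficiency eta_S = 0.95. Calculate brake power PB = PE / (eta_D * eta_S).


Formula: PB = PE / (eta_D * eta_S)
Step 1 — combined efficiency = eta_D * eta_S = 0.64 * 0.95 = 0.608
Step 2 — PB = 4846.5 / 0.608 ≈ 7971.2 kW (5 s.f.)

7971.2 kW


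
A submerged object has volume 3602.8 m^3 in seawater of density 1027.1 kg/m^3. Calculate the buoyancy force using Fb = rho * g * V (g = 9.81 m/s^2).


Formula: Fb = rho * g * V
Substituting: Fb = 1027.1 * 9.81 * 3602.8
Intermediate: 1027.1 * 9.81 = 10075.851
Result: Fb = 10075.851 * 3602.8 ≈ 36301000 N (5 s.f.)

36301000 N


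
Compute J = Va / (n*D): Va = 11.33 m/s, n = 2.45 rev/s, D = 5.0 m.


Formula: J = Va / (n * D)
Step 1 — n * D = 2.45 * 5.0 = 12.25
Step 2 — J = 11.33 / 12.25 ≈ 0.92490 (5 s.f.)

0.92490


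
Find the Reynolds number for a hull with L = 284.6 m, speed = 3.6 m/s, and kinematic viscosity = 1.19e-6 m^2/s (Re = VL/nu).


Formula: Re = V * L / nu
Step 1 — V * L = 3.6 * 284.6 = 1024.56 m^2/s
Step 2 — Re = 1024.56 / 1.19e-6 = 8.61e+08

8.61e+08


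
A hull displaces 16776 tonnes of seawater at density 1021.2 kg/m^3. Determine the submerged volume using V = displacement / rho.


Formula: V = mass / rho
Step 1 — convert tonnes to kg: 16776 t * 1000 = 16776000 kg
Step 2 — V = 16776000 / 1021.2 ≈ 16428 m^3 (5 s.f.)

16428 m^3


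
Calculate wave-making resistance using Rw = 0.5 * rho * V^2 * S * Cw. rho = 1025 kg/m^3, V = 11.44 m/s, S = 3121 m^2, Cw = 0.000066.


Formula: Rw = 0.5 * rho * V^2 * S * Cw
Step 1 — V^2 = 11.44^2 = 130.8736
Step 2 — 0.5 * rho * V^2 = 0.5 * 1025 * 130.8736 = 67072.72
Step 3 — Rw = 67072.72 * 3121 * 0.000066 ≈ 13816 N (5 s.f.)

13816 N


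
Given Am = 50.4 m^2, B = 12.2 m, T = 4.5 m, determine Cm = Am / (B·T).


Formula: Cm = Am / (B * T)
Step 1 — B * T = 12.2 * 4.5 = 54.9 m^2
Step 2 — Cm = 50.4 / 54.9 ≈ 0.91803 (5 s.f.)

0.91803


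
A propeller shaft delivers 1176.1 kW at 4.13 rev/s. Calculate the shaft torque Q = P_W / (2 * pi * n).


Formula: Q = P_W / (2 * pi * n)
Step 1 — P_W = 1176.1 kW * 1000 = 1176100.0 W
Step 2 — 2 * pi * n = 2 * pi * 4.13 = 25.949555
Step 3 — Q = 1176100.0 / 25.949555 ≈ 45323 N·m (5 s.f.)

45323 N·m


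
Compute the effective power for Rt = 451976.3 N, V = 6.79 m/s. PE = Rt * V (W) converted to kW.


Formula: PE = Rt * V / 1000 (kW)
Step 1 — PE (W) = 451976.3 * 6.79 = 3068919.077 W
Step 2 — PE (kW) = 3068919.077 / 1000 ≈ 3068.9 kW (5 s.f.)

3068.9 kW


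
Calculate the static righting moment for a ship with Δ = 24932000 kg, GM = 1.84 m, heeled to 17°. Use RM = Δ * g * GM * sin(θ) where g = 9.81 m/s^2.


Formula: GZ = GM * sin(theta); RM = disp * g * GZ
Step 1 — GZ = 1.84 * sin(17°) = 1.84 * 0.292372 = 0.537964 m
Step 2 — RM = 24932000 * 9.81 * 0.537964 ≈ 131580000 N·m (5 s.f.)

131580000 N·m


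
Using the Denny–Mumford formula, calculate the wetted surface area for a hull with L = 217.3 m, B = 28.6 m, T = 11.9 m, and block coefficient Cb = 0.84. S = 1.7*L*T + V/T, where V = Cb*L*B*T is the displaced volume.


Formula: S = 1.7*L*T + V/T with V = Cb*L*B*T, i.e. S = L * (1.7*T + Cb*B)
Step 1 — 1.7*T = 1.7 * 11.9 = 20.23 m
Step 2 — Cb*B = 0.84 * 28.6 = 24.024 m
Step 3 — 1.7*T + Cb*B = 20.23 + 24.024 = 44.254 m
Step 4 — S = 217.3 * 44.254 ≈ 9616.4 m^2 (5 s.f.)

9616.4 m^2


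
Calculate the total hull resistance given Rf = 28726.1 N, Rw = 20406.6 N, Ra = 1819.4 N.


Formula: Rt = Rf + Rw + Ra
Substituting: Rt = 28726.1 + 20406.6 + 1819.4
Result: Rt = 50952.1 N

50952.1 N


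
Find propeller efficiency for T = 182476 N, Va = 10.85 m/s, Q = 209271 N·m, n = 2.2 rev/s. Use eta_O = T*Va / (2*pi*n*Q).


Formula: eta = T * Va / (2 * pi * n * Q)
Step 1 — numerator = T * Va = 182476 * 10.85 = 1979864.6
Step 2 — 2 * pi * n = 2 * pi * 2.2 = 13.823008
Step 3 — denominator = 13.823008 * 209271 = 2892754.71
Step 4 — eta = 1979864.6 / 2892754.71 ≈ 0.68442 (5 s.f.)

0.68442


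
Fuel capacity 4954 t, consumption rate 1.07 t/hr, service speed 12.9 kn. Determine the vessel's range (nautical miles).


Formula: endurance = fuel / rate; range = endurance * speed
Step 1 — endurance = 4954 / 1.07 = 4629.9065 hours
Step 2 — range = 4629.9065 * 12.9 ≈ 59726 nautical miles (5 s.f.)

59726 NM


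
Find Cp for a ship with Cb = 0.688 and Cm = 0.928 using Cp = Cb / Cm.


Formula: Cp = Cb / Cm
Substituting: Cp = 0.688 / 0.928
Result: Cp ≈ 0.74138 (5 s.f.)

0.74138


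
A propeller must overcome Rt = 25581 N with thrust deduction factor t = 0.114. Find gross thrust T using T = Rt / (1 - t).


Formula: T = Rt / (1 - t)
Step 1 — (1 - t) = 1 - 0.114 = 0.886
Step 2 — T = 25581 / 0.886 ≈ 28872 N (5 s.f.)

28872 N


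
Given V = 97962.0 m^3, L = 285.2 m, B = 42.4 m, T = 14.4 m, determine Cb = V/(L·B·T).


Formula: Cb = V / (L * B * T)
Step 1 — L * B * T = 285.2 * 42.4 * 14.4 = 174131.712 m^3
Step 2 — Cb = 97962.0 / 174131.712 ≈ 0.56257 (5 s.f.)

0.56257


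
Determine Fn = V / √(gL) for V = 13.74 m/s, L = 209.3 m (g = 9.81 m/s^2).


Formula: Fn = V / sqrt(g * L)
Step 1 — g * L = 9.81 * 209.3 = 2053.233
Step 2 — sqrt(g * L) = sqrt(2053.233) = 45.312614
Step 3 — Fn = 13.74 / 45.312614 ≈ 0.30323 (5 s.f.)

0.30323


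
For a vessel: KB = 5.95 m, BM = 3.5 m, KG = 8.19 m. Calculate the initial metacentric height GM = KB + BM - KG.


Formula: GM = KB + BM - KG
Step 1 — KM = KB + BM = 5.95 + 3.5 = 9.45 m
Step 2 — GM = KM - KG = 9.45 - 8.19 = 1.26 m

1.26 m


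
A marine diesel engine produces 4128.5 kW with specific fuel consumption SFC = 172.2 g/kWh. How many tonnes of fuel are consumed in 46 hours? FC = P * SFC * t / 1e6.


Formula: FC (tonnes) = P * SFC * t / 1,000,000
Step 1 — P * SFC * t = 4128.5 * 172.2 * 46 = 32702674.2 g
Step 2 — FC (tonnes) = 32702674.2 / 1,000,000 ≈ 32.703 tonnes (5 s.f.)

32.703 tonnes


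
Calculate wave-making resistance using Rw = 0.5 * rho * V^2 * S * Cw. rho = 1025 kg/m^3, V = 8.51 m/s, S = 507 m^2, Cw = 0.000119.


Formula: Rw = 0.5 * rho * V^2 * S * Cw
Step 1 — V^2 = 8.51^2 = 72.4201
Step 2 — 0.5 * rho * V^2 = 0.5 * 1025 * 72.4201 = 37115.30125
Step 3 — Rw = 37115.30125 * 507 * 0.000119 ≈ 2239.3 N (5 s.f.)

2239.3 N


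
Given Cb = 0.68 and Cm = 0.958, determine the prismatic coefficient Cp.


Formula: Cp = Cb / Cm
Substituting: Cp = 0.68 / 0.958
Result: Cp ≈ 0.70981 (5 s.f.)

0.70981


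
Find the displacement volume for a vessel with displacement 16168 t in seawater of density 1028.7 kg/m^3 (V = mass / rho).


Formula: V = mass / rho
Step 1 — convert tonnes to kg: 16168 t * 1000 = 16168000 kg
Step 2 — V = 16168000 / 1028.7 ≈ 15717 m^3 (5 s.f.)

15717 m^3


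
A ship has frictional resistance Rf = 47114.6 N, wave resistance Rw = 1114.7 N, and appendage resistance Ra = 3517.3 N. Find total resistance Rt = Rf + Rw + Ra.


Formula: Rt = Rf + Rw + Ra
Substituting: Rt = 47114.6 + 1114.7 + 3517.3
Result: Rt = 51746.6 N

51746.6 N


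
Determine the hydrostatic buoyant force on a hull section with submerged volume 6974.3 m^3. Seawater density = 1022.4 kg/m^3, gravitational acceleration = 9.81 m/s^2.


Formula: Fb = rho * g * V
Substituting: Fb = 1022.4 * 9.81 * 6974.3
Intermediate: 1022.4 * 9.81 = 10029.744
Result: Fb = 10029.744 * 6974.3 ≈ 69950000 N (5 s.f.)

69950000 N


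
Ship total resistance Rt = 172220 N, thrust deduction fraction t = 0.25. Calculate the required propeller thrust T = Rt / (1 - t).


Formula: T = Rt / (1 - t)
Step 1 — (1 - t) = 1 - 0.25 = 0.75
Step 2 — T = 172220 / 0.75 ≈ 229630 N (5 s.f.)

229630 N


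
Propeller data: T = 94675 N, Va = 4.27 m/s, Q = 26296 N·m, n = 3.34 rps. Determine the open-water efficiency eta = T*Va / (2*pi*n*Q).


Formula: eta = T * Va / (2 * pi * n * Q)
Step 1 — numerator = T * Va = 94675 * 4.27 = 404262.25
Step 2 — 2 * pi * n = 2 * pi * 3.34 = 20.985839
Step 3 — denominator = 20.985839 * 26296 = 551843.62
Step 4 — eta = 404262.25 / 551843.62 ≈ 0.73257 (5 s.f.)

0.73257


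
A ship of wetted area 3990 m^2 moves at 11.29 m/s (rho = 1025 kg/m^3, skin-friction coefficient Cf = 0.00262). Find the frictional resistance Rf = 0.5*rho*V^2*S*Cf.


Formula: Rf = 0.5 * rho * V^2 * S * Cf
Step 1 — V^2 = 11.29^2 = 127.4641
Step 2 — 0.5 * rho * V^2 = 0.5 * 1025 * 127.4641 = 65325.35125
Step 3 — Rf = 65325.35125 * 3990 * 0.00262 ≈ 682900 N (5 s.f.)

682900 N


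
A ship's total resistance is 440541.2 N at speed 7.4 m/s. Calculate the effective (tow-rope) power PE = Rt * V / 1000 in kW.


Formula: PE = Rt * V / 1000 (kW)
Step 1 — PE (W) = 440541.2 * 7.4 = 3260004.88 W
Step 2 — PE (kW) = 3260004.88 / 1000 ≈ 3260.0 kW (5 s.f.)

3260.0 kW


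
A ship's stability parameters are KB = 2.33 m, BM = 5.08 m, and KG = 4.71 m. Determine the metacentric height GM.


Formula: GM = KB + BM - KG
Step 1 — KM = KB + BM = 2.33 + 5.08 = 7.41 m
Step 2 — GM = KM - KG = 7.41 - 4.71 = 2.7 m

2.7 m


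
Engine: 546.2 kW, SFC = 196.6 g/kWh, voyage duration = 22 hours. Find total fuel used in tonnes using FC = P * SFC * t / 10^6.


Formula: FC (tonnes) = P * SFC * t / 1,000,000
Step 1 — P * SFC * t = 546.2 * 196.6 * 22 = 2362424.24 g
Step 2 — FC (tonnes) = 2362424.24 / 1,000,000 ≈ 2.3624 tonnes (5 s.f.)

2.3624 tonnes


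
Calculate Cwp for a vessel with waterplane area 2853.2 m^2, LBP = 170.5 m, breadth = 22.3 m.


Formula: Cwp = Aw / (L * B)
Step 1 — L * B = 170.5 * 22.3 = 3802.15 m^2
Step 2 — Cwp = 2853.2 / 3802.15 ≈ 0.75042 (5 s.f.)

0.75042


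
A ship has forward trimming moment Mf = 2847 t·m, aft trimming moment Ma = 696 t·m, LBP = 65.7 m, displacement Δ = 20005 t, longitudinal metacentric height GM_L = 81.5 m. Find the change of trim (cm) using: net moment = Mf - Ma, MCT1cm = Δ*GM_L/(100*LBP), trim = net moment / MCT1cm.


Formula: net trimming moment = Mf - Ma; MCT1cm = Δ*GM_L/(100*LBP); trim = net moment / MCT1cm
Step 1 — net trimming moment = 2847 - 696 = 2151 t·m
Step 2 — MCT1cm = 20005 * 81.5 / (100 * 65.7) = 248.1594 t·m/cm
Step 3 — trim = 2151 / 248.1594 ≈ 8.6678 cm (5 s.f.)

8.6678 cm


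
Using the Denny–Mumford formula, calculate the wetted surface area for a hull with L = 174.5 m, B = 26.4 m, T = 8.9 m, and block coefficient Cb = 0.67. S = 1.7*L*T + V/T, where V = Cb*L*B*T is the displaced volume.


Formula: S = 1.7*L*T + V/T with V = Cb*L*B*T, i.e. S = L * (1.7*T + Cb*B)
Step 1 — 1.7*T = 1.7 * 8.9 = 15.13 m
Step 2 — Cb*B = 0.67 * 26.4 = 17.688 m
Step 3 — 1.7*T + Cb*B = 15.13 + 17.688 = 32.818 m
Step 4 — S = 174.5 * 32.818 ≈ 5726.7 m^2 (5 s.f.)

5726.7 m^2


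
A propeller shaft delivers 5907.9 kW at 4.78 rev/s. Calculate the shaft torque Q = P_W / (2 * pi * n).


Formula: Q = P_W / (2 * pi * n)
Step 1 — P_W = 5907.9 kW * 1000 = 5907900.0 W
Step 2 — 2 * pi * n = 2 * pi * 4.78 = 30.033626
Step 3 — Q = 5907900.0 / 30.033626 ≈ 196710 N·m (5 s.f.)

196710 N·m


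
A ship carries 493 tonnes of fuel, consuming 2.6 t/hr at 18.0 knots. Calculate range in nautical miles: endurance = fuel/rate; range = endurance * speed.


Formula: endurance = fuel / rate; range = endurance * speed
Step 1 — endurance = 493 / 2.6 = 189.6154 hours
Step 2 — range = 189.6154 * 18.0 ≈ 3413.1 nautical miles (5 s.f.)

3413.1 NM


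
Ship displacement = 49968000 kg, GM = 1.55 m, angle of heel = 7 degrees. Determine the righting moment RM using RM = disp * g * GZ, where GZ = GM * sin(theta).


Formula: GZ = GM * sin(theta); RM = disp * g * GZ
Step 1 — GZ = 1.55 * sin(7°) = 1.55 * 0.121869 = 0.188897 m
Step 2 — RM = 49968000 * 9.81 * 0.188897 ≈ 92595000 N·m (5 s.f.)

92595000 N·m


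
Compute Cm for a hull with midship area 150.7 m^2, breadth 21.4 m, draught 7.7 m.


Formula: Cm = Am / (B * T)
Step 1 — B * T = 21.4 * 7.7 = 164.78 m^2
Step 2 — Cm = 150.7 / 164.78 ≈ 0.91455 (5 s.f.)

0.91455


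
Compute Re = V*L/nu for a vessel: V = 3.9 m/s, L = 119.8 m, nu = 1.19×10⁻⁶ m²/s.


Formula: Re = V * L / nu
Step 1 — V * L = 3.9 * 119.8 = 467.22 m^2/s
Step 2 — Re = 467.22 / 1.19e-6 = 3.93e+08

3.93e+08


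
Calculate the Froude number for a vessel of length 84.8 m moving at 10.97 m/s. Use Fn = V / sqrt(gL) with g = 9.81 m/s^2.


Formula: Fn = V / sqrt(g * L)
Step 1 — g * L = 9.81 * 84.8 = 831.888
Step 2 — sqrt(g * L) = sqrt(831.888) = 28.842469
Step 3 — Fn = 10.97 / 28.842469 ≈ 0.38034 (5 s.f.)

0.38034


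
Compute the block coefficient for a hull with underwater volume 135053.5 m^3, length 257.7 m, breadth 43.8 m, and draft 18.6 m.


Formula: Cb = V / (L * B * T)
Step 1 — L * B * T = 257.7 * 43.8 * 18.6 = 209943.036 m^3
Step 2 — Cb = 135053.5 / 209943.036 ≈ 0.64329 (5 s.f.)

0.64329


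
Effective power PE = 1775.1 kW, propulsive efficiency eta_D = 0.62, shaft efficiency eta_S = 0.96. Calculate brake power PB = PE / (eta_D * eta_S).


Formula: PB = PE / (eta_D * eta_S)
Step 1 — combined efficiency = eta_D * eta_S = 0.62 * 0.96 = 0.5952
Step 2 — PB = 1775.1 / 0.5952 ≈ 2982.4 kW (5 s.f.)

2982.4 kW


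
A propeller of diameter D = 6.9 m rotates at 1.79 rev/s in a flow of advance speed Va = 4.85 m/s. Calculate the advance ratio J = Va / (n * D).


Formula: J = Va / (n * D)
Step 1 — n * D = 1.79 * 6.9 = 12.351
Step 2 — J = 4.85 / 12.351 ≈ 0.39268 (5 s.f.)

0.39268


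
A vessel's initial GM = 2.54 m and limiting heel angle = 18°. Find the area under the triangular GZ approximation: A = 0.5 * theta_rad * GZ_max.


Formula: GZ_max = GM * sin(theta); Area = 0.5 * theta_rad * GZ_max
Step 1 — GZ_max = 2.54 * sin(18°) = 2.54 * 0.309017 = 0.784903 m
Step 2 — theta_rad = 18 * pi/180 = 0.314159 rad
Step 3 — Area = 0.5 * 0.314159 * 0.784903 ≈ 0.12329 m·rad (5 s.f.)

0.12329 m·rad


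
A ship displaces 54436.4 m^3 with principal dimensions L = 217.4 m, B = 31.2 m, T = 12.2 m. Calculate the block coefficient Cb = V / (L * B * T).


Formula: Cb = V / (L * B * T)
Step 1 — L * B * T = 217.4 * 31.2 * 12.2 = 82751.136 m^3
Step 2 — Cb = 54436.4 / 82751.136 ≈ 0.65783 (5 s.f.)

0.65783


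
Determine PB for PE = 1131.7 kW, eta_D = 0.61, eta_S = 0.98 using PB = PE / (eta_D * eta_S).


Formula: PB = PE / (eta_D * eta_S)
Step 1 — combined efficiency = eta_D * eta_S = 0.61 * 0.98 = 0.5978
Step 2 — PB = 1131.7 / 0.5978 ≈ 1893.1 kW (5 s.f.)

1893.1 kW


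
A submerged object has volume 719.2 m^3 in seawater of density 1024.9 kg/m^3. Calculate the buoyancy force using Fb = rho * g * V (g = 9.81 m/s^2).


Formula: Fb = rho * g * V
Substituting: Fb = 1024.9 * 9.81 * 719.2
Intermediate: 1024.9 * 9.81 = 10054.269
Result: Fb = 10054.269 * 719.2 ≈ 7231000 N (5 s.f.)

7231000 N


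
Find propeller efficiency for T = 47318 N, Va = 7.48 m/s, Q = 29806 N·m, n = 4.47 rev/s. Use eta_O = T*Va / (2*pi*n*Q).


Formula: eta = T * Va / (2 * pi * n * Q)
Step 1 — numerator = T * Va = 47318 * 7.48 = 353938.64
Step 2 — 2 * pi * n = 2 * pi * 4.47 = 28.085838
Step 3 — denominator = 28.085838 * 29806 = 837126.49
Step 4 — eta = 353938.64 / 837126.49 ≈ 0.42280 (5 s.f.)

0.42280


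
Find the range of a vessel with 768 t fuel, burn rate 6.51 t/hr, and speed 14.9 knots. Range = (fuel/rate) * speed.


Formula: endurance = fuel / rate; range = endurance * speed
Step 1 — endurance = 768 / 6.51 = 117.9724 hours
Step 2 — range = 117.9724 * 14.9 ≈ 1757.8 nautical miles (5 s.f.)

1757.8 NM


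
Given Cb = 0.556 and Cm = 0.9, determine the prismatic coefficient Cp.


Formula: Cp = Cb / Cm
Substituting: Cp = 0.556 / 0.9
Result: Cp ≈ 0.61778 (5 s.f.)

0.61778


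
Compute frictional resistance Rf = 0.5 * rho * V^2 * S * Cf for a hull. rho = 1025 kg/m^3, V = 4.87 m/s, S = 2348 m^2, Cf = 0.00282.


Formula: Rf = 0.5 * rho * V^2 * S * Cf
Step 1 — V^2 = 4.87^2 = 23.7169
Step 2 — 0.5 * rho * V^2 = 0.5 * 1025 * 23.7169 = 12154.91125
Step 3 — Rf = 12154.91125 * 2348 * 0.00282 ≈ 80482 N (5 s.f.)

80482 N


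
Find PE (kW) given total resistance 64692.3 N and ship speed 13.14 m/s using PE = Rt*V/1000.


Formula: PE = Rt * V / 1000 (kW)
Step 1 — PE (W) = 64692.3 * 13.14 = 850056.822 W
Step 2 — PE (kW) = 850056.822 / 1000 ≈ 850.06 kW (5 s.f.)

850.06 kW


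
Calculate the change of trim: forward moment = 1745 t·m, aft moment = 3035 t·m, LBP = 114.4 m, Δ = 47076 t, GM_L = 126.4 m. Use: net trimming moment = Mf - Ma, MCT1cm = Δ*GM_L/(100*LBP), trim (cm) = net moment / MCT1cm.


Formula: net trimming moment = Mf - Ma; MCT1cm = Δ*GM_L/(100*LBP); trim = net moment / MCT1cm
Step 1 — net trimming moment = 1745 - 3035 = -1290 t·m
Step 2 — MCT1cm = 47076 * 126.4 / (100 * 114.4) = 520.1404 t·m/cm
Step 3 — trim = -1290 / 520.1404 ≈ -2.4801 cm (5 s.f.)

-2.4801 cm


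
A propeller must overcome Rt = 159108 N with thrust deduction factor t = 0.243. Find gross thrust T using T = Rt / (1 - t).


Formula: T = Rt / (1 - t)
Step 1 — (1 - t) = 1 - 0.243 = 0.757
Step 2 — T = 159108 / 0.757 ≈ 210180 N (5 s.f.)

210180 N


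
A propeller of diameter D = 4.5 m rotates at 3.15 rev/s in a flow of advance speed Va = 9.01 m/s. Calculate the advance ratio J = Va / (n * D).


Formula: J = Va / (n * D)
Step 1 — n * D = 3.15 * 4.5 = 14.175
Step 2 — J = 9.01 / 14.175 ≈ 0.63563 (5 s.f.)

0.63563


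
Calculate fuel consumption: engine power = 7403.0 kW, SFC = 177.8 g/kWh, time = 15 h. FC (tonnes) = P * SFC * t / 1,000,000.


Formula: FC (tonnes) = P * SFC * t / 1,000,000
Step 1 — P * SFC * t = 7403.0 * 177.8 * 15 = 19743801.0 g
Step 2 — FC (tonnes) = 19743801.0 / 1,000,000 ≈ 19.744 tonnes (5 s.f.)

19.744 tonnes


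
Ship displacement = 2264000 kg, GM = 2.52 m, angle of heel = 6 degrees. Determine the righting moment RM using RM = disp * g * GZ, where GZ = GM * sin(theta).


Formula: GZ = GM * sin(theta); RM = disp * g * GZ
Step 1 — GZ = 2.52 * sin(6°) = 2.52 * 0.104528 = 0.263411 m
Step 2 — RM = 2264000 * 9.81 * 0.263411 ≈ 5850300 N·m (5 s.f.)

5850300 N·m


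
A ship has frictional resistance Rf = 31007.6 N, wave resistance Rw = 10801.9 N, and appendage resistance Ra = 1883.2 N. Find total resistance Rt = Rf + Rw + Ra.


Formula: Rt = Rf + Rw + Ra
Substituting: Rt = 31007.6 + 10801.9 + 1883.2
Result: Rt = 43692.7 N

43692.7 N


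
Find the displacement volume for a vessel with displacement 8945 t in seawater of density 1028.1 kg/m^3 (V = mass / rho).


Formula: V = mass / rho
Step 1 — convert tonnes to kg: 8945 t * 1000 = 8945000 kg
Step 2 — V = 8945000 / 1028.1 ≈ 8700.5 m^3 (5 s.f.)

8700.5 m^3


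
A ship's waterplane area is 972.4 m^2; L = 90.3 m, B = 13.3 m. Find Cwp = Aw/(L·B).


Formula: Cwp = Aw / (L * B)
Step 1 — L * B = 90.3 * 13.3 = 1200.99 m^2
Step 2 — Cwp = 972.4 / 1200.99 ≈ 0.80967 (5 s.f.)

0.80967


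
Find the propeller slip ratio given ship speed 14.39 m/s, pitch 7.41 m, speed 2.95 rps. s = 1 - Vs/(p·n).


Formula: s = 1 - Vs / (p * n)
Step 1 — p * n = 7.41 * 2.95 = 21.8595
Step 2 — Vs / (p*n) = 14.39 / 21.8595 = 0.658295 (6 d.p.)
Step 3 — s = 1 - 0.658295 = 0.341705

0.341705


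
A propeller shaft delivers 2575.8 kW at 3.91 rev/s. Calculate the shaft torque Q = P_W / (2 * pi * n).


Formula: Q = P_W / (2 * pi * n)
Step 1 — P_W = 2575.8 kW * 1000 = 2575800.0 W
Step 2 — 2 * pi * n = 2 * pi * 3.91 = 24.567255
Step 3 — Q = 2575800.0 / 24.567255 ≈ 104850 N·m (5 s.f.)

104850 N·m


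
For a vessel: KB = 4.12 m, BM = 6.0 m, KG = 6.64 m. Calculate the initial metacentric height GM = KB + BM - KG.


Formula: GM = KB + BM - KG
Step 1 — KM = KB + BM = 4.12 + 6.0 = 10.12 m
Step 2 — GM = KM - KG = 10.12 - 6.64 = 3.48 m

3.48 m


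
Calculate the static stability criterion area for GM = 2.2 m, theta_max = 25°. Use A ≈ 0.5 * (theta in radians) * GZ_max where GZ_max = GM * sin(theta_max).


Formula: GZ_max = GM * sin(theta); Area = 0.5 * theta_rad * GZ_max
Step 1 — GZ_max = 2.2 * sin(25°) = 2.2 * 0.422618 = 0.92976 m
Step 2 — theta_rad = 25 * pi/180 = 0.436332 rad
Step 3 — Area = 0.5 * 0.436332 * 0.92976 ≈ 0.20284 m·rad (5 s.f.)

0.20284 m·rad


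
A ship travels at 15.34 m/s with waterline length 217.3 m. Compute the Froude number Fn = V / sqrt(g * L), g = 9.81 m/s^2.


Formula: Fn = V / sqrt(g * L)
Step 1 — g * L = 9.81 * 217.3 = 2131.713
Step 2 — sqrt(g * L) = sqrt(2131.713) = 46.170478
Step 3 — Fn = 15.34 / 46.170478 ≈ 0.33225 (5 s.f.)

0.33225


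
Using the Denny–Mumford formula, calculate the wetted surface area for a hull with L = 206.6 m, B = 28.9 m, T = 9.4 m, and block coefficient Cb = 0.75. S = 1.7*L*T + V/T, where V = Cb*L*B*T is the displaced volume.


Formula: S = 1.7*L*T + V/T with V = Cb*L*B*T, i.e. S = L * (1.7*T + Cb*B)
Step 1 — 1.7*T = 1.7 * 9.4 = 15.98 m
Step 2 — Cb*B = 0.75 * 28.9 = 21.675 m
Step 3 — 1.7*T + Cb*B = 15.98 + 21.675 = 37.655 m
Step 4 — S = 206.6 * 37.655 ≈ 7779.5 m^2 (5 s.f.)

7779.5 m^2


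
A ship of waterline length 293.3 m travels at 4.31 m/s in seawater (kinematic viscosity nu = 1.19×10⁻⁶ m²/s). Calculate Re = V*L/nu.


Formula: Re = V * L / nu
Step 1 — V * L = 4.31 * 293.3 = 1264.123 m^2/s
Step 2 — Re = 1264.123 / 1.19e-6 = 1.06e+09

1.06e+09


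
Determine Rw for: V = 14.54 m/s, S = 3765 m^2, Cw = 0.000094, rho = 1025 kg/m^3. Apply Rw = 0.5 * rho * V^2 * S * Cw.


Formula: Rw = 0.5 * rho * V^2 * S * Cw
Step 1 — V^2 = 14.54^2 = 211.4116
Step 2 — 0.5 * rho * V^2 = 0.5 * 1025 * 211.4116 = 108348.445
Step 3 — Rw = 108348.445 * 3765 * 0.000094 ≈ 38346 N (5 s.f.)

38346 N


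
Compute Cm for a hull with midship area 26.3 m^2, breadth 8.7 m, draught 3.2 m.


Formula: Cm = Am / (B * T)
Step 1 — B * T = 8.7 * 3.2 = 27.84 m^2
Step 2 — Cm = 26.3 / 27.84 ≈ 0.94468 (5 s.f.)

0.94468


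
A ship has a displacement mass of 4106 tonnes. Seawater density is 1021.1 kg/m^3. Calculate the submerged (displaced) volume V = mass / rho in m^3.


Formula: V = mass / rho
Step 1 — convert tonnes to kg: 4106 t * 1000 = 4106000 kg
Step 2 — V = 4106000 / 1021.1 ≈ 4021.2 m^3 (5 s.f.)

4021.2 m^3


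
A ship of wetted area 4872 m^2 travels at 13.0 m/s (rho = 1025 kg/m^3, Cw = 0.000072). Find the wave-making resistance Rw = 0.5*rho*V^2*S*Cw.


Formula: Rw = 0.5 * rho * V^2 * S * Cw
Step 1 — V^2 = 13.0^2 = 169.0
Step 2 — 0.5 * rho * V^2 = 0.5 * 1025 * 169.0 = 86612.5
Step 3 — Rw = 86612.5 * 4872 * 0.000072 ≈ 30382 N (5 s.f.)

30382 N


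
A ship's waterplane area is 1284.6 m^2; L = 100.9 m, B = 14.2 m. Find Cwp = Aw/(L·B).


Formula: Cwp = Aw / (L * B)
Step 1 — L * B = 100.9 * 14.2 = 1432.78 m^2
Step 2 — Cwp = 1284.6 / 1432.78 ≈ 0.89658 (5 s.f.)

0.89658


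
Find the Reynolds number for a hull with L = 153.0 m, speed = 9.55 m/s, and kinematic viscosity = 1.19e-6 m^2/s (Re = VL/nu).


Formula: Re = V * L / nu
Step 1 — V * L = 9.55 * 153.0 = 1461.15 m^2/s
Step 2 — Re = 1461.15 / 1.19e-6 = 1.23e+09

1.23e+09


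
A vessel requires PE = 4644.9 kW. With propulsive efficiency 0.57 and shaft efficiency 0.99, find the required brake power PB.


Formula: PB = PE / (eta_D * eta_S)
Step 1 — combined efficiency = eta_D * eta_S = 0.57 * 0.99 = 0.5643
Step 2 — PB = 4644.9 / 0.5643 ≈ 8231.3 kW (5 s.f.)

8231.3 kW


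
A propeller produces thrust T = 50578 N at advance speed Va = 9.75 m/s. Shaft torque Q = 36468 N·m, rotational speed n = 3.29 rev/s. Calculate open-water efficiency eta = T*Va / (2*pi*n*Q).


Formula: eta = T * Va / (2 * pi * n * Q)
Step 1 — numerator = T * Va = 50578 * 9.75 = 493135.5
Step 2 — 2 * pi * n = 2 * pi * 3.29 = 20.67168
Step 3 — denominator = 20.67168 * 36468 = 753854.83
Step 4 — eta = 493135.5 / 753854.83 ≈ 0.65415 (5 s.f.)

0.65415


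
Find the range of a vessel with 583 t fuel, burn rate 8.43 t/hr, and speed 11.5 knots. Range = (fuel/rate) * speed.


Formula: endurance = fuel / rate; range = endurance * speed
Step 1 — endurance = 583 / 8.43 = 69.1578 hours
Step 2 — range = 69.1578 * 11.5 ≈ 795.31 nautical miles (5 s.f.)

795.31 NM


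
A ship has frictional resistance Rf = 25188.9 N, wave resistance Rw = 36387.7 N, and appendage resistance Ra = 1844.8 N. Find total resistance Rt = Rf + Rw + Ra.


Formula: Rt = Rf + Rw + Ra
Substituting: Rt = 25188.9 + 36387.7 + 1844.8
Result: Rt = 63421.4 N

63421.4 N


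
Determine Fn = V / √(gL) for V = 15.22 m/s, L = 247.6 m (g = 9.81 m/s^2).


Formula: Fn = V / sqrt(g * L)
Step 1 — g * L = 9.81 * 247.6 = 2428.956
Step 2 — sqrt(g * L) = sqrt(2428.956) = 49.28444
Step 3 — Fn = 15.22 / 49.28444 ≈ 0.30882 (5 s.f.)

0.30882


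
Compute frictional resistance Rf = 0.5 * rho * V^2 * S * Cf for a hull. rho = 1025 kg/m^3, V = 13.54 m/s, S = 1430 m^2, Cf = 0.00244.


Formula: Rf = 0.5 * rho * V^2 * S * Cf
Step 1 — V^2 = 13.54^2 = 183.3316
Step 2 — 0.5 * rho * V^2 = 0.5 * 1025 * 183.3316 = 93957.445
Step 3 — Rf = 93957.445 * 1430 * 0.00244 ≈ 327840 N (5 s.f.)

327840 N


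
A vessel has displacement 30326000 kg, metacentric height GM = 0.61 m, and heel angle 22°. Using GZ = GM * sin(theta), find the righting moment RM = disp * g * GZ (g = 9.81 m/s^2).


Formula: GZ = GM * sin(theta); RM = disp * g * GZ
Step 1 — GZ = 0.61 * sin(22°) = 0.61 * 0.374607 = 0.22851 m
Step 2 — RM = 30326000 * 9.81 * 0.22851 ≈ 67981000 N·m (5 s.f.)

67981000 N·m


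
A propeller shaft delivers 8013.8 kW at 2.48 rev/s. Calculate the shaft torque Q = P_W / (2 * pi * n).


Formula: Q = P_W / (2 * pi * n)
Step 1 — P_W = 8013.8 kW * 1000 = 8013800.0 W
Step 2 — 2 * pi * n = 2 * pi * 2.48 = 15.5823
Step 3 — Q = 8013800.0 / 15.5823 ≈ 514290 N·m (5 s.f.)

514290 N·m


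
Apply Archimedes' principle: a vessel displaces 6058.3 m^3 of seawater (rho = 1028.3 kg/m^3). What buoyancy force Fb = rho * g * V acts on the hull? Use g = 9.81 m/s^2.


Formula: Fb = rho * g * V
Substituting: Fb = 1028.3 * 9.81 * 6058.3
Intermediate: 1028.3 * 9.81 = 10087.623
Result: Fb = 10087.623 * 6058.3 ≈ 61114000 N (5 s.f.)

61114000 N


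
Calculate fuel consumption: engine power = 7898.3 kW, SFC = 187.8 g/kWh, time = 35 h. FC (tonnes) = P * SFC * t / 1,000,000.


Formula: FC (tonnes) = P * SFC * t / 1,000,000
Step 1 — P * SFC * t = 7898.3 * 187.8 * 35 = 51915525.9 g
Step 2 — FC (tonnes) = 51915525.9 / 1,000,000 ≈ 51.916 tonnes (5 s.f.)

51.916 tonnes


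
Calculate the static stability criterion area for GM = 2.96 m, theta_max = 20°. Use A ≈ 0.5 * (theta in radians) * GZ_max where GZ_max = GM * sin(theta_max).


Formula: GZ_max = GM * sin(theta); Area = 0.5 * theta_rad * GZ_max
Step 1 — GZ_max = 2.96 * sin(20°) = 2.96 * 0.34202 = 1.012379 m
Step 2 — theta_rad = 20 * pi/180 = 0.349066 rad
Step 3 — Area = 0.5 * 0.349066 * 1.012379 ≈ 0.17669 m·rad (5 s.f.)

0.17669 m·rad


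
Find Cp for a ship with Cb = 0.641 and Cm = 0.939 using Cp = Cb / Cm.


Formula: Cp = Cb / Cm
Substituting: Cp = 0.641 / 0.939
Result: Cp ≈ 0.68264 (5 s.f.)

0.68264


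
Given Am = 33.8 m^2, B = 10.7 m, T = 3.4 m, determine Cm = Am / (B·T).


Formula: Cm = Am / (B * T)
Step 1 — B * T = 10.7 * 3.4 = 36.38 m^2
Step 2 — Cm = 33.8 / 36.38 ≈ 0.92908 (5 s.f.)

0.92908


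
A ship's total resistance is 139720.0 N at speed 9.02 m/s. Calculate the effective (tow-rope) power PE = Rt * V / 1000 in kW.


Formula: PE = Rt * V / 1000 (kW)
Step 1 — PE (W) = 139720.0 * 9.02 = 1260274.4 W
Step 2 — PE (kW) = 1260274.4 / 1000 ≈ 1260.3 kW (5 s.f.)

1260.3 kW


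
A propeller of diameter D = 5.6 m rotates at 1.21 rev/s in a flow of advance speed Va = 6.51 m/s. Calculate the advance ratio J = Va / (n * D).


Formula: J = Va / (n * D)
Step 1 — n * D = 1.21 * 5.6 = 6.776
Step 2 — J = 6.51 / 6.776 ≈ 0.96074 (5 s.f.)

0.96074


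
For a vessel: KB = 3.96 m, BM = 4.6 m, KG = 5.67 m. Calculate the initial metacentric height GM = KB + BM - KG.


Formula: GM = KB + BM - KG
Step 1 — KM = KB + BM = 3.96 + 4.6 = 8.56 m
Step 2 — GM = KM - KG = 8.56 - 5.67 = 2.89 m

2.89 m


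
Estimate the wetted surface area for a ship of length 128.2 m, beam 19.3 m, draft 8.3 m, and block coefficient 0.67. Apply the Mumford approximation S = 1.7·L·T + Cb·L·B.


Formula: S = 1.7*L*T + V/T with V = Cb*L*B*T, i.e. S = L * (1.7*T + Cb*B)
Step 1 — 1.7*T = 1.7 * 8.3 = 14.11 m
Step 2 — Cb*B = 0.67 * 19.3 = 12.931 m
Step 3 — 1.7*T + Cb*B = 14.11 + 12.931 = 27.041 m
Step 4 — S = 128.2 * 27.041 ≈ 3466.7 m^2 (5 s.f.)

3466.7 m^2


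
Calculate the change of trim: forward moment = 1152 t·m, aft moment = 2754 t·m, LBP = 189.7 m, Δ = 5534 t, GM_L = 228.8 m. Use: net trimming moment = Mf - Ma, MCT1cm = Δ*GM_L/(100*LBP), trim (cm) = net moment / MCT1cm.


Formula: net trimming moment = Mf - Ma; MCT1cm = Δ*GM_L/(100*LBP); trim = net moment / MCT1cm
Step 1 — net trimming moment = 1152 - 2754 = -1602 t·m
Step 2 — MCT1cm = 5534 * 228.8 / (100 * 189.7) = 66.7464 t·m/cm
Step 3 — trim = -1602 / 66.7464 ≈ -24.001 cm (5 s.f.)

-24.001 cm


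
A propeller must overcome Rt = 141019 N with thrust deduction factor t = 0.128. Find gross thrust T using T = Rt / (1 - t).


Formula: T = Rt / (1 - t)
Step 1 — (1 - t) = 1 - 0.128 = 0.872
Step 2 — T = 141019 / 0.872 ≈ 161720 N (5 s.f.)

161720 N


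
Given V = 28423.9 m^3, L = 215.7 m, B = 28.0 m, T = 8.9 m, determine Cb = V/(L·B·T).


Formula: Cb = V / (L * B * T)
Step 1 — L * B * T = 215.7 * 28.0 * 8.9 = 53752.44 m^3
Step 2 — Cb = 28423.9 / 53752.44 ≈ 0.52879 (5 s.f.)

0.52879


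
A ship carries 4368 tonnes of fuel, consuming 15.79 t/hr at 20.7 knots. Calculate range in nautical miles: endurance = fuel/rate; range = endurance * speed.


Formula: endurance = fuel / rate; range = endurance * speed
Step 1 — endurance = 4368 / 15.79 = 276.6308 hours
Step 2 — range = 276.6308 * 20.7 ≈ 5726.3 nautical miles (5 s.f.)

5726.3 NM


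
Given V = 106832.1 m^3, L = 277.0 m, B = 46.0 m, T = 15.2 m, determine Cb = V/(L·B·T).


Formula: Cb = V / (L * B * T)
Step 1 — L * B * T = 277.0 * 46.0 * 15.2 = 193678.4 m^3
Step 2 — Cb = 106832.1 / 193678.4 ≈ 0.55160 (5 s.f.)

0.55160


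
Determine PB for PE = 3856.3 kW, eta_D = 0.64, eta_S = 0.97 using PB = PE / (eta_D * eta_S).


Formula: PB = PE / (eta_D * eta_S)
Step 1 — combined efficiency = eta_D * eta_S = 0.64 * 0.97 = 0.6208
Step 2 — PB = 3856.3 / 0.6208 ≈ 6211.8 kW (5 s.f.)

6211.8 kW


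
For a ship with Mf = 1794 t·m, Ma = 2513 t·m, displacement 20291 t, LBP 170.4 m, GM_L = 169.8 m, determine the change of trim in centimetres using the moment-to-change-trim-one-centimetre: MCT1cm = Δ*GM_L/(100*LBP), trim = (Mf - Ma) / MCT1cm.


Formula: net trimming moment = Mf - Ma; MCT1cm = Δ*GM_L/(100*LBP); trim = net moment / MCT1cm
Step 1 — net trimming moment = 1794 - 2513 = -719 t·m
Step 2 — MCT1cm = 20291 * 169.8 / (100 * 170.4) = 202.1955 t·m/cm
Step 3 — trim = -719 / 202.1955 ≈ -3.5560 cm (5 s.f.)

-3.5560 cm
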